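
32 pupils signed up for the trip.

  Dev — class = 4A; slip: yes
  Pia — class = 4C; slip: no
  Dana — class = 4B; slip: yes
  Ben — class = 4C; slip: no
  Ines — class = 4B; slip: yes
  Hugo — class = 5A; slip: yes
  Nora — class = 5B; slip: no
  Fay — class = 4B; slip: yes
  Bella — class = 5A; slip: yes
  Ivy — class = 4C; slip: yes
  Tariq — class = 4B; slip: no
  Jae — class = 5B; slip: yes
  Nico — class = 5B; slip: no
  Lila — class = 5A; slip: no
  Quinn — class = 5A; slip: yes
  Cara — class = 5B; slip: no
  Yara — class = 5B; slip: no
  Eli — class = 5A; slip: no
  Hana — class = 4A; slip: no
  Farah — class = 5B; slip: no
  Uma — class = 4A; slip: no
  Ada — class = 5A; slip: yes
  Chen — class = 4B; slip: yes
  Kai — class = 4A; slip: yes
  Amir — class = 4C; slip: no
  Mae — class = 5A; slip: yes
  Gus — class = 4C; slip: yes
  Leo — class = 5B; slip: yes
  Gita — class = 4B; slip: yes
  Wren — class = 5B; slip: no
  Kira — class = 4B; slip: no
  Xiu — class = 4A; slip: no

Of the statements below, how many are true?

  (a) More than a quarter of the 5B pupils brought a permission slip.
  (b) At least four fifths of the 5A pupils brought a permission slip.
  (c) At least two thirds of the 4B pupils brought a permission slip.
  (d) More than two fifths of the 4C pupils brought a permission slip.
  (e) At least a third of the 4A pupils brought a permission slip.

2

(a) 5B: |A| = 8, |A ∩ B| = 2; needs |A ∩ B| / |A| > 1/4 — false.
(b) 5A: |A| = 7, |A ∩ B| = 5; needs |A ∩ B| / |A| ≥ 4/5 — false.
(c) 4B: |A| = 7, |A ∩ B| = 5; needs |A ∩ B| / |A| ≥ 2/3 — true.
(d) 4C: |A| = 5, |A ∩ B| = 2; needs |A ∩ B| / |A| > 2/5 — false.
(e) 4A: |A| = 5, |A ∩ B| = 2; needs |A ∩ B| / |A| ≥ 1/3 — true.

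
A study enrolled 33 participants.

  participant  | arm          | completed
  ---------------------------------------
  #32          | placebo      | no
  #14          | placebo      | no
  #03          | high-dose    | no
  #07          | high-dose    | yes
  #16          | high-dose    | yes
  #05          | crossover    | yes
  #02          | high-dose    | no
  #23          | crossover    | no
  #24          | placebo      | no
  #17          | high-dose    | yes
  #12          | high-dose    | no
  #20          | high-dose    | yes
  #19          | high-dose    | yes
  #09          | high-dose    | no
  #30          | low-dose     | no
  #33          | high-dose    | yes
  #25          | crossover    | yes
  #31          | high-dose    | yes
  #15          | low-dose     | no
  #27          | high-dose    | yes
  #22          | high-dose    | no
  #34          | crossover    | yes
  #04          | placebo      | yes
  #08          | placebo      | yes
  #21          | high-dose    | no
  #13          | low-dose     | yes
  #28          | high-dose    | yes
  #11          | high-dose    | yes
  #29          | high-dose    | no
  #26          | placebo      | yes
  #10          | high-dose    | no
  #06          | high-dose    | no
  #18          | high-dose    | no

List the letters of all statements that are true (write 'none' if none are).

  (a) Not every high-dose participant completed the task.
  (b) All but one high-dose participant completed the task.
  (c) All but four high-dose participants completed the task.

(a)

|A| = 20, |A ∩ B| = 10, |A ∖ B| = 10.
(a) A ⊄ B (|A ∖ B| ≥ 1): holds.
(b) |A ∖ B| = 1: fails.
(c) |A ∖ B| = 4: fails.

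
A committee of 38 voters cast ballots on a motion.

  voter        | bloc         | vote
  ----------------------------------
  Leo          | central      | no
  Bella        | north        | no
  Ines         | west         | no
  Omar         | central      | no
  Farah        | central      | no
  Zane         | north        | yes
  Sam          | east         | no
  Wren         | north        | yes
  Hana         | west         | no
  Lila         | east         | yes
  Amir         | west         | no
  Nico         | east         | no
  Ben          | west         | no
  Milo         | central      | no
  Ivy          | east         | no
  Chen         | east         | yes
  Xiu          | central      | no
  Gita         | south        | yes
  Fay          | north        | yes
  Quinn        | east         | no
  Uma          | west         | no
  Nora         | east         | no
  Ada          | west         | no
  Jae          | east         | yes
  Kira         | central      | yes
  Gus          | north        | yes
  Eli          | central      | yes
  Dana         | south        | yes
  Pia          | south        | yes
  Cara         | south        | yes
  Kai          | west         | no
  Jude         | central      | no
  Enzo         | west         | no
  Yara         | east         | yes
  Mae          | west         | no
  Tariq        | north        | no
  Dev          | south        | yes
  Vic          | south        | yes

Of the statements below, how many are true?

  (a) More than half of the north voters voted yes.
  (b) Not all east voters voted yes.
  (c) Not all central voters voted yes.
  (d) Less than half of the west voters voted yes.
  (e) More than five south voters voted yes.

5

(a) north: |A| = 6, |A ∩ B| = 4; needs |A ∩ B| > |A ∖ B| — true.
(b) east: |A| = 9, |A ∩ B| = 4; needs A ⊄ B (|A ∖ B| ≥ 1) — true.
(c) central: |A| = 8, |A ∩ B| = 2; needs A ⊄ B (|A ∖ B| ≥ 1) — true.
(d) west: |A| = 9, |A ∩ B| = 0; needs |A ∩ B| < |A ∖ B| — true.
(e) south: |A| = 6, |A ∩ B| = 6; needs |A ∩ B| > 5 — true.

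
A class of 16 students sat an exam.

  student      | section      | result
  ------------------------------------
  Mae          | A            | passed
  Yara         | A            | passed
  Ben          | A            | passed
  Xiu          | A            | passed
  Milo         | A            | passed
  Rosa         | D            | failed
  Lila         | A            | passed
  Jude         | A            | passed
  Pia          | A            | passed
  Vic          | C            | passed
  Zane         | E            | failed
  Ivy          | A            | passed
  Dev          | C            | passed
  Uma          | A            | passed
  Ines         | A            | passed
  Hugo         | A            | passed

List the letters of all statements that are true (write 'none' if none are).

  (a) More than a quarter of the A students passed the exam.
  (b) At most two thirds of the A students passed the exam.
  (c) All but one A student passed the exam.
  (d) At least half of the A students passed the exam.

(a), (d)

|A| = 12, |A ∩ B| = 12, |A ∖ B| = 0.
(a) |A ∩ B| / |A| > 1/4: holds.
(b) |A ∩ B| / |A| ≤ 2/3: fails.
(c) |A ∖ B| = 1: fails.
(d) |A ∩ B| ≥ |A ∖ B|: holds.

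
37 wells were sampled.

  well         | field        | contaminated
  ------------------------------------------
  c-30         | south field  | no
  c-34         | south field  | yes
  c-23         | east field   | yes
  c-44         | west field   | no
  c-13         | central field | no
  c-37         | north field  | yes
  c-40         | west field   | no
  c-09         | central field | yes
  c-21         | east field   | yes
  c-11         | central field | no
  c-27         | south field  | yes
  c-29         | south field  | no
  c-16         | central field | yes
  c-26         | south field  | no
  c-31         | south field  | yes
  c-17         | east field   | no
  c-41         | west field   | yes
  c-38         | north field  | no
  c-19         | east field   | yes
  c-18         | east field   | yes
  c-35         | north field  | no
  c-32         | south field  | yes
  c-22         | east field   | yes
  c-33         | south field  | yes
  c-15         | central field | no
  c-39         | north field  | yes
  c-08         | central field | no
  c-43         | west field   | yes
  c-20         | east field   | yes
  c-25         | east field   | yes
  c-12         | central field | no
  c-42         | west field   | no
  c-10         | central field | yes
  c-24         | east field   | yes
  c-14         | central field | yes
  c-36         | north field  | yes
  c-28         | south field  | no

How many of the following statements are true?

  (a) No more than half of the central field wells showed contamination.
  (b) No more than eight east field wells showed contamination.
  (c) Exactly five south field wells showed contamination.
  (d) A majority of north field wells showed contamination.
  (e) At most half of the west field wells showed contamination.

5

(a) central field: |A| = 9, |A ∩ B| = 4; needs |A ∩ B| ≤ |A ∖ B| — true.
(b) east field: |A| = 9, |A ∩ B| = 8; needs |A ∩ B| ≤ 8 — true.
(c) south field: |A| = 9, |A ∩ B| = 5; needs |A ∩ B| = 5 — true.
(d) north field: |A| = 5, |A ∩ B| = 3; needs |A ∩ B| > |A ∖ B| — true.
(e) west field: |A| = 5, |A ∩ B| = 2; needs |A ∩ B| ≤ |A ∖ B| — true.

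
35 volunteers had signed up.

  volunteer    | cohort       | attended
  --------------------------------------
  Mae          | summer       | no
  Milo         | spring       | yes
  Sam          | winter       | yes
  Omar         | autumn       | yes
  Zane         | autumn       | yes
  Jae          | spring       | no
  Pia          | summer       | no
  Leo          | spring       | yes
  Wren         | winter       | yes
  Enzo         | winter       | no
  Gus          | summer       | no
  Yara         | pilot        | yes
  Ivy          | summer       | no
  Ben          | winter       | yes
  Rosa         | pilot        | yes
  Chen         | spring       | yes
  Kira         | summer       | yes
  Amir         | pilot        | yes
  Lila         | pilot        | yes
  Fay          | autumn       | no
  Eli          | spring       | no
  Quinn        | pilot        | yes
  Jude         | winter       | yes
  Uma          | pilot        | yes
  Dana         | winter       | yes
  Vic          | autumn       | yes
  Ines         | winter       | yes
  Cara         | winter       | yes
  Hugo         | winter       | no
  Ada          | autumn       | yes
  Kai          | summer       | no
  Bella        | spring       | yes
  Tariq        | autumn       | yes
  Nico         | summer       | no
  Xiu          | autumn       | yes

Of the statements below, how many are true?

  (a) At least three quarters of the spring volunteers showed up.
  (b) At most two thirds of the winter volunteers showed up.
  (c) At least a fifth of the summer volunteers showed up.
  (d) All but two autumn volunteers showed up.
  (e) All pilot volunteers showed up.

1

(a) spring: |A| = 6, |A ∩ B| = 4; needs |A ∩ B| / |A| ≥ 3/4 — false.
(b) winter: |A| = 9, |A ∩ B| = 7; needs |A ∩ B| / |A| ≤ 2/3 — false.
(c) summer: |A| = 7, |A ∩ B| = 1; needs |A ∩ B| / |A| ≥ 1/5 — false.
(d) autumn: |A| = 7, |A ∩ B| = 6; needs |A ∖ B| = 2 — false.
(e) pilot: |A| = 6, |A ∩ B| = 6; needs A ⊆ B, i.e. every element of A is in B (|A ∖ B| = 0) — true.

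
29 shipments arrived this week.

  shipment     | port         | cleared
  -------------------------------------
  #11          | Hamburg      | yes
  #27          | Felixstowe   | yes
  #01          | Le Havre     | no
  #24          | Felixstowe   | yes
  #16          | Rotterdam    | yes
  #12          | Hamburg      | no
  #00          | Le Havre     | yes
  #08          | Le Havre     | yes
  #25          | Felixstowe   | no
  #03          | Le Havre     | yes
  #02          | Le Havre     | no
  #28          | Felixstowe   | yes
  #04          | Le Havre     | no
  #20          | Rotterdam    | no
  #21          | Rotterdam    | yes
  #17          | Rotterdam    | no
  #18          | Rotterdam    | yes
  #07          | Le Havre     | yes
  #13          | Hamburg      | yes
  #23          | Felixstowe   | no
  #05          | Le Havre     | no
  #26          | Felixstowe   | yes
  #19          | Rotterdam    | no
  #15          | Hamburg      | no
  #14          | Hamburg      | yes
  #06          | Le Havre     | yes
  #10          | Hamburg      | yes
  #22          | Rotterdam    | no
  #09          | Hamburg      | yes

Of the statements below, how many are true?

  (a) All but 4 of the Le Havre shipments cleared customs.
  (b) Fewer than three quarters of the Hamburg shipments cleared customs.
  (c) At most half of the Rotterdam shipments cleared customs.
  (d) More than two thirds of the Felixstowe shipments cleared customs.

(a) Le Havre: |A| = 9, |A ∩ B| = 5; needs |A ∖ B| = 4 — true.
(b) Hamburg: |A| = 7, |A ∩ B| = 5; needs |A ∩ B| / |A| < 3/4 — true.
(c) Rotterdam: |A| = 7, |A ∩ B| = 3; needs |A ∩ B| ≤ |A ∖ B| — true.
(d) Felixstowe: |A| = 6, |A ∩ B| = 4; needs |A ∩ B| / |A| > 2/3 — false.

3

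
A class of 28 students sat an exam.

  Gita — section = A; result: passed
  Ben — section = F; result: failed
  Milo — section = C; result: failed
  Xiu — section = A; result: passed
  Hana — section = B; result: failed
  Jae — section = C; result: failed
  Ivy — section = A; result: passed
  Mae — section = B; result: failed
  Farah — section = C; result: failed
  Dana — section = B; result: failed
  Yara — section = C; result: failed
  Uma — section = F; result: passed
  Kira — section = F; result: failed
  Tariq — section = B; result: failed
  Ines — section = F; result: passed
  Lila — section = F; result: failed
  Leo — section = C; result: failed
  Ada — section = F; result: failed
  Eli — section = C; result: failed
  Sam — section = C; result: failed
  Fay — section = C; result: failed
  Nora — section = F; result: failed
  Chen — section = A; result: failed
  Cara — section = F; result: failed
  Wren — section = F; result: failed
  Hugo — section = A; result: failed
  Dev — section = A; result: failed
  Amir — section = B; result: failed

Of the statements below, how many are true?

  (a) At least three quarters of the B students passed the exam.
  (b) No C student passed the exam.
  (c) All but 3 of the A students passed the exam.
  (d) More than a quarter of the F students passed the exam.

(a) B: |A| = 5, |A ∩ B| = 0; needs |A ∩ B| / |A| ≥ 3/4 — false.
(b) C: |A| = 8, |A ∩ B| = 0; needs A ∩ B = ∅ (|A ∩ B| = 0) — true.
(c) A: |A| = 6, |A ∩ B| = 3; needs |A ∖ B| = 3 — true.
(d) F: |A| = 9, |A ∩ B| = 2; needs |A ∩ B| / |A| > 1/4 — false.

2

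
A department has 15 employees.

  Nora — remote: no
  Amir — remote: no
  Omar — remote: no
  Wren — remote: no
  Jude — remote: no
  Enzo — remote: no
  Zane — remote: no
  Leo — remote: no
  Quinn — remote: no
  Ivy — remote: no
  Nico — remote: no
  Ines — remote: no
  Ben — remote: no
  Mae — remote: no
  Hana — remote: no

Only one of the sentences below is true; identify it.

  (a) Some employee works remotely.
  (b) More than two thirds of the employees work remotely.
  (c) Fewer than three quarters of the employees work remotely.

(c)

|A| = 15, |A ∩ B| = 0, |A ∖ B| = 15.
(a) requires A ∩ B ≠ ∅ (|A ∩ B| ≥ 1): false.
(b) requires |A ∩ B| / |A| > 2/3: false.
(c) requires |A ∩ B| / |A| < 3/4: true.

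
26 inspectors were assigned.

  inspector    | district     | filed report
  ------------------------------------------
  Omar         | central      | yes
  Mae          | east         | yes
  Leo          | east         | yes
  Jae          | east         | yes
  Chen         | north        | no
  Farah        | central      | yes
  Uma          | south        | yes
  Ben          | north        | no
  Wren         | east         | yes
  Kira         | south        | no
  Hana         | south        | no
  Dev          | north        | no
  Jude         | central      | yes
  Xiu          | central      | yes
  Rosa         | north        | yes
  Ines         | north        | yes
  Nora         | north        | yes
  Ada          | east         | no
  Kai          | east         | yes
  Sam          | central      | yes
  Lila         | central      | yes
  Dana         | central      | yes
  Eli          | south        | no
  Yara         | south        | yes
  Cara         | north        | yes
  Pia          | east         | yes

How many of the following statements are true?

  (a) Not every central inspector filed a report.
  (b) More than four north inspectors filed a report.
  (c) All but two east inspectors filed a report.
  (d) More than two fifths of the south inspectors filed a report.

(a) central: |A| = 7, |A ∩ B| = 7; needs A ⊄ B (|A ∖ B| ≥ 1) — false.
(b) north: |A| = 7, |A ∩ B| = 4; needs |A ∩ B| > 4 — false.
(c) east: |A| = 7, |A ∩ B| = 6; needs |A ∖ B| = 2 — false.
(d) south: |A| = 5, |A ∩ B| = 2; needs |A ∩ B| / |A| > 2/5 — false.

0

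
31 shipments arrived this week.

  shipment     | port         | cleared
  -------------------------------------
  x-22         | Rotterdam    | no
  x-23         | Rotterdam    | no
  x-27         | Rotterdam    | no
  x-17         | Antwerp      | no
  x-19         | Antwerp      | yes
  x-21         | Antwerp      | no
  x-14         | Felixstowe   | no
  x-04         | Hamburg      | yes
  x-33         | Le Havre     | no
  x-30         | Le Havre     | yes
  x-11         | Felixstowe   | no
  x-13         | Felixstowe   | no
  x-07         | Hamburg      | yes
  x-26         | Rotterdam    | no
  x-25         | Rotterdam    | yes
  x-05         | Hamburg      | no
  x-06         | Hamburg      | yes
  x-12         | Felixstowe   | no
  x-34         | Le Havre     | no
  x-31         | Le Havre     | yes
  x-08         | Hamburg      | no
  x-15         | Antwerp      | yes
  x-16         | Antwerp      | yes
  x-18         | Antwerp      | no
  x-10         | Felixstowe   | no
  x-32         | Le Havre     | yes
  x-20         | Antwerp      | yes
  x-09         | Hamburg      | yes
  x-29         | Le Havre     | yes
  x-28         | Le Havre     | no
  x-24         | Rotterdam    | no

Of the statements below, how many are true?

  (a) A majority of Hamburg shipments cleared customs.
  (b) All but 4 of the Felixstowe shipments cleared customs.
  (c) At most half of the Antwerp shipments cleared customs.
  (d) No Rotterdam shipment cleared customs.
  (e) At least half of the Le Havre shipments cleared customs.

(a) Hamburg: |A| = 6, |A ∩ B| = 4; needs |A ∩ B| > |A ∖ B| — true.
(b) Felixstowe: |A| = 5, |A ∩ B| = 0; needs |A ∖ B| = 4 — false.
(c) Antwerp: |A| = 7, |A ∩ B| = 4; needs |A ∩ B| ≤ |A ∖ B| — false.
(d) Rotterdam: |A| = 6, |A ∩ B| = 1; needs A ∩ B = ∅ (|A ∩ B| = 0) — false.
(e) Le Havre: |A| = 7, |A ∩ B| = 4; needs |A ∩ B| ≥ |A ∖ B| — true.

2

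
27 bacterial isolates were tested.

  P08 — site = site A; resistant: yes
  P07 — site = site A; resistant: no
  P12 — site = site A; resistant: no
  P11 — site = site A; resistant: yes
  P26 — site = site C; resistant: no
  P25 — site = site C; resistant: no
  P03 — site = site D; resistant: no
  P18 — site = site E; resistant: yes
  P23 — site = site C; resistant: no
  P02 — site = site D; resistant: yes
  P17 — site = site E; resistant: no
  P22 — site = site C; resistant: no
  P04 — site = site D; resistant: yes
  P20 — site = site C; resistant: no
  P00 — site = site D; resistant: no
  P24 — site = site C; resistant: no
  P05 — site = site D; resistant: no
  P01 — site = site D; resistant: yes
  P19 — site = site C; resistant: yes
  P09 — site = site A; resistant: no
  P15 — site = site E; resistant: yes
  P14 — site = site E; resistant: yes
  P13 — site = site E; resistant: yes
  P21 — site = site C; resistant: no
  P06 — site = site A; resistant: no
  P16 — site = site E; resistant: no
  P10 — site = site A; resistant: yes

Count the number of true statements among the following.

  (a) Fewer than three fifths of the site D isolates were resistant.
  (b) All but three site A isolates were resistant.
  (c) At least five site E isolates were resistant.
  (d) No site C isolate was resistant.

(a) site D: |A| = 6, |A ∩ B| = 3; needs |A ∩ B| / |A| < 3/5 — true.
(b) site A: |A| = 7, |A ∩ B| = 3; needs |A ∖ B| = 3 — false.
(c) site E: |A| = 6, |A ∩ B| = 4; needs |A ∩ B| ≥ 5 — false.
(d) site C: |A| = 8, |A ∩ B| = 1; needs A ∩ B = ∅ (|A ∩ B| = 0) — false.

1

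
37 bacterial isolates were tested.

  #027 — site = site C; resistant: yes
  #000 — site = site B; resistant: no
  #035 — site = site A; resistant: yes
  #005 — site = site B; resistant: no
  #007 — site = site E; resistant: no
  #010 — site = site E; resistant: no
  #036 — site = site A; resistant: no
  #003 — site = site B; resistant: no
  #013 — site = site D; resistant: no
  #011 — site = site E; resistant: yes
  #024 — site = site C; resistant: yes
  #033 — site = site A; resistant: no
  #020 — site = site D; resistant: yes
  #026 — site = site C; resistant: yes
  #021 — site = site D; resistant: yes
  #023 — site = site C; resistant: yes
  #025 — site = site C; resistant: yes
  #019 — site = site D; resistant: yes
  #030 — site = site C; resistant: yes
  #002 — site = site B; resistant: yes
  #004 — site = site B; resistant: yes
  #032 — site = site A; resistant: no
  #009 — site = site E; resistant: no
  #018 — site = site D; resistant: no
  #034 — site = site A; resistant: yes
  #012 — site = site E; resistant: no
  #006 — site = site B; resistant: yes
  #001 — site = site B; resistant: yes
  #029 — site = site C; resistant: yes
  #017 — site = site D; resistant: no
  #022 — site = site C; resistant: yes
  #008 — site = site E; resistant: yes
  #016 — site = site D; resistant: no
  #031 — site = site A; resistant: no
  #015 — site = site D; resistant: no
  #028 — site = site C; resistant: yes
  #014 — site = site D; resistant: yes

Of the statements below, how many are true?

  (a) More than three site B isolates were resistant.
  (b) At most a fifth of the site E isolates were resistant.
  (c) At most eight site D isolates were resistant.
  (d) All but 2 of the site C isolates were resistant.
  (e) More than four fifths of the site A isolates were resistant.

(a) site B: |A| = 7, |A ∩ B| = 4; needs |A ∩ B| > 3 — true.
(b) site E: |A| = 6, |A ∩ B| = 2; needs |A ∩ B| / |A| ≤ 1/5 — false.
(c) site D: |A| = 9, |A ∩ B| = 4; needs |A ∩ B| ≤ 8 — true.
(d) site C: |A| = 9, |A ∩ B| = 9; needs |A ∖ B| = 2 — false.
(e) site A: |A| = 6, |A ∩ B| = 2; needs |A ∩ B| / |A| > 4/5 — false.

2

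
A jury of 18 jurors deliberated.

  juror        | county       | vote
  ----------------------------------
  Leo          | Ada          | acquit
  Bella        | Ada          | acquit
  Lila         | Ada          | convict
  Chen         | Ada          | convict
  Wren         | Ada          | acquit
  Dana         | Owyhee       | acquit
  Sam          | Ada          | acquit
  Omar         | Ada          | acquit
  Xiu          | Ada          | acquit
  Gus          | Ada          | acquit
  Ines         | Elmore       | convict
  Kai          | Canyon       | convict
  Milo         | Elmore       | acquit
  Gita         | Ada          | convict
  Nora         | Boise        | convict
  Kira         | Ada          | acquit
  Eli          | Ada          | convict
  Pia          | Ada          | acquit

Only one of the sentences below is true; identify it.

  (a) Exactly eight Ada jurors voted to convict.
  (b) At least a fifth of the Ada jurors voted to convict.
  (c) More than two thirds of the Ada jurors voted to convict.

|A| = 13, |A ∩ B| = 4, |A ∖ B| = 9.
(a) requires |A ∩ B| = 8: false.
(b) requires |A ∩ B| / |A| ≥ 1/5: true.
(c) requires |A ∩ B| / |A| > 2/3: false.

(b)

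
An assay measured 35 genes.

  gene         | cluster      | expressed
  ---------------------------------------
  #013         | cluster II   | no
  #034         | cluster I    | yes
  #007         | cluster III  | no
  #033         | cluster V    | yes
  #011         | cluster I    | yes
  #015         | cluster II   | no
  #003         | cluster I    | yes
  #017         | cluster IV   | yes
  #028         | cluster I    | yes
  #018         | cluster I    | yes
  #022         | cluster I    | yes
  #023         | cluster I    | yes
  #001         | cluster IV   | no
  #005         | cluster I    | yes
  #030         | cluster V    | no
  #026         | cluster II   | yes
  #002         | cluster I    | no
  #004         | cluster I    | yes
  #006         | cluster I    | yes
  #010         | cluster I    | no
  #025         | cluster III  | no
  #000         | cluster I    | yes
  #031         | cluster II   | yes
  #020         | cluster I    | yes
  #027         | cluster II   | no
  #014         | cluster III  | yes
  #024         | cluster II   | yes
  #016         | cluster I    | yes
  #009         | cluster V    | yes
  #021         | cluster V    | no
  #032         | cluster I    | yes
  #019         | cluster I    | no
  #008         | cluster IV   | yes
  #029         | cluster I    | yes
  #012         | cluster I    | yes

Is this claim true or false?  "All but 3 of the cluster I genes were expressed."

Truth condition: |A ∖ B| = 3.
|A| = 19, |A ∩ B| = 16, |A ∖ B| = 3.
|A ∖ B| = 3, so the statement is true.

True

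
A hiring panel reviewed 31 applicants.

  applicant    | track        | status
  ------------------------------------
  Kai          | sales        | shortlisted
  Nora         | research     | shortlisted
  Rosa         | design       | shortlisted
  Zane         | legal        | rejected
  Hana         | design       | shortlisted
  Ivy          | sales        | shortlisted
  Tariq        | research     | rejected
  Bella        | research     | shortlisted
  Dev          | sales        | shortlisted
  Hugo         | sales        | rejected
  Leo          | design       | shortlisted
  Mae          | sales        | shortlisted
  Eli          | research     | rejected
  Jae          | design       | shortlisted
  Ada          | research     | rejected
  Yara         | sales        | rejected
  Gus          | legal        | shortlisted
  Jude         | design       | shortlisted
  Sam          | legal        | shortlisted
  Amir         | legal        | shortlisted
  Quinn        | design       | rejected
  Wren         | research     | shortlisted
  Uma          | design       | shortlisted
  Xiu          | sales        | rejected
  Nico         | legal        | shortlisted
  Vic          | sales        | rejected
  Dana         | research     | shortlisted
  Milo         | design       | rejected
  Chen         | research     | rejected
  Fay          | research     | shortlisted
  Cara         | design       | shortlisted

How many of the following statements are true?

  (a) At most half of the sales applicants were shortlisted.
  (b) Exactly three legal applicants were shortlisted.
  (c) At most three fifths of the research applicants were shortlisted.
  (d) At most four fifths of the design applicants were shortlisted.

3

(a) sales: |A| = 8, |A ∩ B| = 4; needs |A ∩ B| ≤ |A ∖ B| — true.
(b) legal: |A| = 5, |A ∩ B| = 4; needs |A ∩ B| = 3 — false.
(c) research: |A| = 9, |A ∩ B| = 5; needs |A ∩ B| / |A| ≤ 3/5 — true.
(d) design: |A| = 9, |A ∩ B| = 7; needs |A ∩ B| / |A| ≤ 4/5 — true.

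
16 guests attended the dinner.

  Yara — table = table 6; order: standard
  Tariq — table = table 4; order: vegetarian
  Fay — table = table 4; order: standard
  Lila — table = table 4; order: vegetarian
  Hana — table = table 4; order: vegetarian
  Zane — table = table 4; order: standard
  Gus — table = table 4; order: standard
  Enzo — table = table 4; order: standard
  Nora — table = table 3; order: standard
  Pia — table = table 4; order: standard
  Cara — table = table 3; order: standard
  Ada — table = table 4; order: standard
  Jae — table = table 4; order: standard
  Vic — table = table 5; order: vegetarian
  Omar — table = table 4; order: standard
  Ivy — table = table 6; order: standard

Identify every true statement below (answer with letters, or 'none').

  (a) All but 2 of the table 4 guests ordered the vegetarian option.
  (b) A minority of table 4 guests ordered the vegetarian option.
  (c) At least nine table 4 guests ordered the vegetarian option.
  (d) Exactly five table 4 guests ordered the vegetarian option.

|A| = 11, |A ∩ B| = 3, |A ∖ B| = 8.
(a) |A ∖ B| = 2: fails.
(b) |A ∩ B| < |A ∖ B|: holds.
(c) |A ∩ B| ≥ 9: fails.
(d) |A ∩ B| = 5: fails.

(b)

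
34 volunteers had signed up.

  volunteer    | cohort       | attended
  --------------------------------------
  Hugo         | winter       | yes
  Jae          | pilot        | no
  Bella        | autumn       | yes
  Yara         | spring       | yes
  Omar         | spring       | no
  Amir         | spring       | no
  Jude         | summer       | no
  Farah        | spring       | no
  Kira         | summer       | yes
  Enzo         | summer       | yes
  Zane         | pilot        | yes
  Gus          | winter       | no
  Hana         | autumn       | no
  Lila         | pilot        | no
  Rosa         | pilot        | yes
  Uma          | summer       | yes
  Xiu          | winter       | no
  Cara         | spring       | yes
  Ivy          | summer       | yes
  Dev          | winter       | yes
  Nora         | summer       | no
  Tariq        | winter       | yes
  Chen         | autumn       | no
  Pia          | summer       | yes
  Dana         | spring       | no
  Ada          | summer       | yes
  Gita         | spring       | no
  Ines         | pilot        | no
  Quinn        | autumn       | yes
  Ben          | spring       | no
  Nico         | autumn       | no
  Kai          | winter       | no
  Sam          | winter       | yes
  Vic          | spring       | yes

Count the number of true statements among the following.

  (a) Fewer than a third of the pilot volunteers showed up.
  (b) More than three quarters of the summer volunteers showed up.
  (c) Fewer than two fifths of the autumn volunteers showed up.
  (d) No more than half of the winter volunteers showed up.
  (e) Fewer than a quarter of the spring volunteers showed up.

0

(a) pilot: |A| = 5, |A ∩ B| = 2; needs |A ∩ B| / |A| < 1/3 — false.
(b) summer: |A| = 8, |A ∩ B| = 6; needs |A ∩ B| / |A| > 3/4 — false.
(c) autumn: |A| = 5, |A ∩ B| = 2; needs |A ∩ B| / |A| < 2/5 — false.
(d) winter: |A| = 7, |A ∩ B| = 4; needs |A ∩ B| ≤ |A ∖ B| — false.
(e) spring: |A| = 9, |A ∩ B| = 3; needs |A ∩ B| / |A| < 1/4 — false.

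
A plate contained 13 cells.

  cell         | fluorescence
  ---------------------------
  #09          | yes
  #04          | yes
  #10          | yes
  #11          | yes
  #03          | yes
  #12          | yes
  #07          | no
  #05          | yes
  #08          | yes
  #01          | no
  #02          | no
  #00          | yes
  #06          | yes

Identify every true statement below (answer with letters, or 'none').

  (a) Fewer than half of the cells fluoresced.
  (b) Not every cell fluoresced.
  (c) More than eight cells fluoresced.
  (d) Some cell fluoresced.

(b), (c), (d)

|A| = 13, |A ∩ B| = 10, |A ∖ B| = 3.
(a) |A ∩ B| < |A ∖ B|: fails.
(b) A ⊄ B (|A ∖ B| ≥ 1): holds.
(c) |A ∩ B| > 8: holds.
(d) A ∩ B ≠ ∅ (|A ∩ B| ≥ 1): holds.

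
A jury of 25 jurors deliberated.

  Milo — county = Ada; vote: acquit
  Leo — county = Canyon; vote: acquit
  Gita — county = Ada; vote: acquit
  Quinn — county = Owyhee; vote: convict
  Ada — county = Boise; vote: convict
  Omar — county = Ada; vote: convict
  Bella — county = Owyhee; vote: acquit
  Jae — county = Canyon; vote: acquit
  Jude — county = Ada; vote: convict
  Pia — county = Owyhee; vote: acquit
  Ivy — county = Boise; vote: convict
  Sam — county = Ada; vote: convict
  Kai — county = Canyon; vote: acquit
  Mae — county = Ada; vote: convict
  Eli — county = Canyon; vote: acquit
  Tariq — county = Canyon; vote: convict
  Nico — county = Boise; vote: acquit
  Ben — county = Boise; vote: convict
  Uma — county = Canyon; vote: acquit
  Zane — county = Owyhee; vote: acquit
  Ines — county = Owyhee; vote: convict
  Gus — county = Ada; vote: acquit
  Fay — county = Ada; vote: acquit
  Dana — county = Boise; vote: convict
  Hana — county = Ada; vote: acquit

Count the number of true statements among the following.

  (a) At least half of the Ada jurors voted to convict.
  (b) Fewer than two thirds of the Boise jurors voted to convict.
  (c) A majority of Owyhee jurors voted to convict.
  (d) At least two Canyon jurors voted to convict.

0

(a) Ada: |A| = 9, |A ∩ B| = 4; needs |A ∩ B| ≥ |A ∖ B| — false.
(b) Boise: |A| = 5, |A ∩ B| = 4; needs |A ∩ B| / |A| < 2/3 — false.
(c) Owyhee: |A| = 5, |A ∩ B| = 2; needs |A ∩ B| > |A ∖ B| — false.
(d) Canyon: |A| = 6, |A ∩ B| = 1; needs |A ∩ B| ≥ 2 — false.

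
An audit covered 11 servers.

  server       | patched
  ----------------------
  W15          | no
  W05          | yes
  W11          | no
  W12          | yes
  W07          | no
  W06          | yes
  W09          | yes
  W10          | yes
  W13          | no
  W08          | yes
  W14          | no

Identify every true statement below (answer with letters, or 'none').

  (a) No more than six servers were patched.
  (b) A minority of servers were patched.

(a)

|A| = 11, |A ∩ B| = 6, |A ∖ B| = 5.
(a) |A ∩ B| ≤ 6: holds.
(b) |A ∩ B| < |A ∖ B|: fails.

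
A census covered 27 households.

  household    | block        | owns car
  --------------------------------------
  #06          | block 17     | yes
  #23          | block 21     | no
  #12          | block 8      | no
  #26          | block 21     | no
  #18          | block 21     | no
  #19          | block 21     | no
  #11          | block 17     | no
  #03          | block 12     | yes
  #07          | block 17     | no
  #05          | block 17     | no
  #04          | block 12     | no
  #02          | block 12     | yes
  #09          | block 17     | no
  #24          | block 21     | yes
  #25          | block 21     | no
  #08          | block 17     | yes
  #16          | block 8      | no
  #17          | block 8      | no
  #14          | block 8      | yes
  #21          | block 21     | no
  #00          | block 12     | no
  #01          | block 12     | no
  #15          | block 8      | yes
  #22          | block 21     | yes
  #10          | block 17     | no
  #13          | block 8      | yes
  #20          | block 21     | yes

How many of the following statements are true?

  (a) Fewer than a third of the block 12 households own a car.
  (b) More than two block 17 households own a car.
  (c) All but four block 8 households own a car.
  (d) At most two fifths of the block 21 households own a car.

(a) block 12: |A| = 5, |A ∩ B| = 2; needs |A ∩ B| / |A| < 1/3 — false.
(b) block 17: |A| = 7, |A ∩ B| = 2; needs |A ∩ B| > 2 — false.
(c) block 8: |A| = 6, |A ∩ B| = 3; needs |A ∖ B| = 4 — false.
(d) block 21: |A| = 9, |A ∩ B| = 3; needs |A ∩ B| / |A| ≤ 2/5 — true.

1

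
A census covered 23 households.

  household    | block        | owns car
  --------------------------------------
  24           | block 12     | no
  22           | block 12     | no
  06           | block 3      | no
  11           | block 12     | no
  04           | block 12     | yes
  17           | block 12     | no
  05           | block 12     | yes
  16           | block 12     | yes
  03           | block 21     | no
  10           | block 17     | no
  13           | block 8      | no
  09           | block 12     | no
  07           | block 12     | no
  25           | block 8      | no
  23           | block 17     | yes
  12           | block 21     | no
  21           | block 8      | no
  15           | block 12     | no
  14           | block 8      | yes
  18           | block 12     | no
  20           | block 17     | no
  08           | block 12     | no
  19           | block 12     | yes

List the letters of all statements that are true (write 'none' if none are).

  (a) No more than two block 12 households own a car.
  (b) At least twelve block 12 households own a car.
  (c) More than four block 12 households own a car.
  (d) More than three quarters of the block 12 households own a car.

none

|A| = 13, |A ∩ B| = 4, |A ∖ B| = 9.
(a) |A ∩ B| ≤ 2: fails.
(b) |A ∩ B| ≥ 12: fails.
(c) |A ∩ B| > 4: fails.
(d) |A ∩ B| / |A| > 3/4: fails.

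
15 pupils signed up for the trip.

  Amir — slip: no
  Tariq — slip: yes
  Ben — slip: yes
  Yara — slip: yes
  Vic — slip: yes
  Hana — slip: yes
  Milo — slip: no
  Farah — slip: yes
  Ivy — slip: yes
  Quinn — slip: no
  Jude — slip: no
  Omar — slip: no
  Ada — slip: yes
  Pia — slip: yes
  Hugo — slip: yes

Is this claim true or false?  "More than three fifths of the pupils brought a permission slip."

'More than three fifths of the pupils brought a permission slip' holds iff |A ∩ B| / |A| > 3/5.
|A| = 15, |A ∩ B| = 10, |A ∖ B| = 5.
|A ∩ B|/|A| = 10/15, so the statement is true.

True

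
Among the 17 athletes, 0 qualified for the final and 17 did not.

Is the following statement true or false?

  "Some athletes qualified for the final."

'Some athletes qualified for the final' holds iff A ∩ B ≠ ∅ (|A ∩ B| ≥ 1).
|A| = 17, |A ∩ B| = 0, |A ∖ B| = 17.
So the statement is false.

False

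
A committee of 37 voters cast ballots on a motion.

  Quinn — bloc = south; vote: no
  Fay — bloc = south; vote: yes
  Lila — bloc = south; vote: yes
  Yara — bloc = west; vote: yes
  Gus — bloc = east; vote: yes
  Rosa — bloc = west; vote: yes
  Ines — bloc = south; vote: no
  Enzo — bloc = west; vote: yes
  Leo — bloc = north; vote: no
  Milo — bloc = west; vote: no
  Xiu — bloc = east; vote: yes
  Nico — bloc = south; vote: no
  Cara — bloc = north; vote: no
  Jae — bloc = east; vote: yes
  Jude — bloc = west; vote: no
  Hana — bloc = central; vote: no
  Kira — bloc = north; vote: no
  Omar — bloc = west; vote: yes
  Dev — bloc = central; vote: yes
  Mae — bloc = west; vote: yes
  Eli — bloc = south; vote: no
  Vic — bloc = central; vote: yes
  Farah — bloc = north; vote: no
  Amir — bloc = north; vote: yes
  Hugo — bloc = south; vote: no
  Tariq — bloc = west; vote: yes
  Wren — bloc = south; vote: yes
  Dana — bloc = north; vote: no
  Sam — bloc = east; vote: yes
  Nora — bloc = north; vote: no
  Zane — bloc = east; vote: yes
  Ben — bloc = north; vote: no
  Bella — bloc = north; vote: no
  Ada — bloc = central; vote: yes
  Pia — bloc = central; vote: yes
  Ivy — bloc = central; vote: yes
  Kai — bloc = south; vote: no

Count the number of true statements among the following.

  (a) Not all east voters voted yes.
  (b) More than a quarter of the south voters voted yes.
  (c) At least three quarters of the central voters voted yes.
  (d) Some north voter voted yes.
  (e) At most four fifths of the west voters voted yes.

4

(a) east: |A| = 5, |A ∩ B| = 5; needs A ⊄ B (|A ∖ B| ≥ 1) — false.
(b) south: |A| = 9, |A ∩ B| = 3; needs |A ∩ B| / |A| > 1/4 — true.
(c) central: |A| = 6, |A ∩ B| = 5; needs |A ∩ B| / |A| ≥ 3/4 — true.
(d) north: |A| = 9, |A ∩ B| = 1; needs A ∩ B ≠ ∅ (|A ∩ B| ≥ 1) — true.
(e) west: |A| = 8, |A ∩ B| = 6; needs |A ∩ B| / |A| ≤ 4/5 — true.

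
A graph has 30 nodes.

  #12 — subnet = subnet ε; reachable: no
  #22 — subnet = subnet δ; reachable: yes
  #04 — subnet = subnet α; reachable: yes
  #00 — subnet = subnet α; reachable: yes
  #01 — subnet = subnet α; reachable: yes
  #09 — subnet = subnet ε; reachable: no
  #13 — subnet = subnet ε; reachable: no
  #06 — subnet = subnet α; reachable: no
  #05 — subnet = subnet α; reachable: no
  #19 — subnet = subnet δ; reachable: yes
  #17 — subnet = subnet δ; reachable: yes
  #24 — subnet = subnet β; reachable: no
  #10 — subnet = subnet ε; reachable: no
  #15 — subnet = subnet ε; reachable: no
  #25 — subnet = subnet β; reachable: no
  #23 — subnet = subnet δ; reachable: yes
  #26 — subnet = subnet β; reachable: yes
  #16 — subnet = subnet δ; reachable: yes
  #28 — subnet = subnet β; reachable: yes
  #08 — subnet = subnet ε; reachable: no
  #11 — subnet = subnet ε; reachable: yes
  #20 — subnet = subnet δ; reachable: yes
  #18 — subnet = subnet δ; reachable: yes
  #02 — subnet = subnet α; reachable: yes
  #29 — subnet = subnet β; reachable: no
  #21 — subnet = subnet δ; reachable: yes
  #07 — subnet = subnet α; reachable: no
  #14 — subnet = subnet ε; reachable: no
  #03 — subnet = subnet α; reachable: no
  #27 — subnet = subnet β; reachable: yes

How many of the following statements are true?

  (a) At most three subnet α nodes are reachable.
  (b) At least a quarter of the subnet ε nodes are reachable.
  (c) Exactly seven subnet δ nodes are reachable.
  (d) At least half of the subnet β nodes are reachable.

(a) subnet α: |A| = 8, |A ∩ B| = 4; needs |A ∩ B| ≤ 3 — false.
(b) subnet ε: |A| = 8, |A ∩ B| = 1; needs |A ∩ B| / |A| ≥ 1/4 — false.
(c) subnet δ: |A| = 8, |A ∩ B| = 8; needs |A ∩ B| = 7 — false.
(d) subnet β: |A| = 6, |A ∩ B| = 3; needs |A ∩ B| ≥ |A ∖ B| — true.

1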